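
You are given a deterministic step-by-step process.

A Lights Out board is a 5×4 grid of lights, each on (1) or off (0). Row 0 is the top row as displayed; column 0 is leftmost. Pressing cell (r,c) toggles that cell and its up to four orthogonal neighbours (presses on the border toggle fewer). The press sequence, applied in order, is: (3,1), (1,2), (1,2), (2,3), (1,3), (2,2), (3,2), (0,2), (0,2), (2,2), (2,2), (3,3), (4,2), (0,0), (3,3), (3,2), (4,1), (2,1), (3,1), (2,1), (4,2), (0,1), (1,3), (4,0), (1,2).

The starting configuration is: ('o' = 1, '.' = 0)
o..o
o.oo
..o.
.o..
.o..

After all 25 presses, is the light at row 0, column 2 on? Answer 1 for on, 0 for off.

[0] o..o
o.oo
..o.
.o..
.o..
[1] o..o
o.oo
.oo.
o.o.
....
[2] o.oo
oo..
.o..
o.o.
....
[3] o..o
o.oo
.oo.
o.o.
....
[4] o..o
o.o.
.o.o
o.oo
....
[5] o...
o..o
.o..
o.oo
....
[6] o...
o.oo
..oo
o..o
....
[7] o...
o.oo
...o
ooo.
..o.
[8] oooo
o..o
...o
ooo.
..o.
[9] o...
o.oo
...o
ooo.
..o.
[10] o...
o..o
.oo.
oo..
..o.
[11] o...
o.oo
...o
ooo.
..o.
[12] o...
o.oo
....
oo.o
..oo
[13] o...
o.oo
....
oooo
.o..
[14] .o..
..oo
....
oooo
.o..
[15] .o..
..oo
...o
oo..
.o.o
[16] .o..
..oo
..oo
o.oo
.ooo
[17] .o..
..oo
..oo
oooo
o..o
[18] .o..
.ooo
oo.o
o.oo
o..o
[19] .o..
.ooo
o..o
.o.o
oo.o
[20] .o..
..oo
.ooo
...o
oo.o
[21] .o..
..oo
.ooo
..oo
o.o.
[22] o.o.
.ooo
.ooo
..oo
o.o.
[23] o.oo
.o..
.oo.
..oo
o.o.
[24] o.oo
.o..
.oo.
o.oo
.oo.
[25] o..o
..oo
.o..
o.oo
.oo.

0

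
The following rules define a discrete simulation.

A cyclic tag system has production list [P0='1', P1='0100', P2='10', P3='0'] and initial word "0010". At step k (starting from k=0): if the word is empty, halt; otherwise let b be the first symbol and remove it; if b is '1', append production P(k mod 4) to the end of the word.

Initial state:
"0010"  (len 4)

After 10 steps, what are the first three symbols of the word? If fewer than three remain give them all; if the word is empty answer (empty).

(empty)

k=0  "0010"  (len 4)
k=1  "010"  (len 3)
k=2  "10"  (len 2)
k=3  "010"  (len 3)
k=4  "10"  (len 2)
k=5  "01"  (len 2)
k=6  "1"  (len 1)
k=7  "10"  (len 2)
k=8  "00"  (len 2)
k=9  "0"  (len 1)
k=10  (halted — word empty)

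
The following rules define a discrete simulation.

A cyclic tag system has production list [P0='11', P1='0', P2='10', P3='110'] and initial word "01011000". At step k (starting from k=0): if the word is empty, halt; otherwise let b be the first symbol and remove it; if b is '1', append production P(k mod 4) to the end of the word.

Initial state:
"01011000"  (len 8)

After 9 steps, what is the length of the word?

5

k=0  "01011000"  (len 8)
k=1  "1011000"  (len 7)
k=2  "0110000"  (len 7)
k=3  "110000"  (len 6)
k=4  "10000110"  (len 8)
k=5  "000011011"  (len 9)
k=6  "00011011"  (len 8)
k=7  "0011011"  (len 7)
k=8  "011011"  (len 6)
k=9  "11011"  (len 5)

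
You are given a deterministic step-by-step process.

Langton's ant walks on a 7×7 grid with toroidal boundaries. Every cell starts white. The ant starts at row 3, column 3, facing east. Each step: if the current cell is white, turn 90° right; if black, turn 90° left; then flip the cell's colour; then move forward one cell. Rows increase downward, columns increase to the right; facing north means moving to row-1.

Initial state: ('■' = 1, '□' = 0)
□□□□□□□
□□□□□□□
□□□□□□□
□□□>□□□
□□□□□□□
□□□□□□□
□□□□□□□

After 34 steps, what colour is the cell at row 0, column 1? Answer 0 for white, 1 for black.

gen 0: □□□□□□□
□□□□□□□
□□□□□□□
□□□>□□□
□□□□□□□
□□□□□□□
□□□□□□□
gen 1: □□□□□□□
□□□□□□□
□□□□□□□
□□□■□□□
□□□v□□□
□□□□□□□
□□□□□□□
gen 2: □□□□□□□
□□□□□□□
□□□□□□□
□□□■□□□
□□<■□□□
□□□□□□□
□□□□□□□
gen 3: □□□□□□□
□□□□□□□
□□□□□□□
□□^■□□□
□□■■□□□
□□□□□□□
□□□□□□□
gen 4: □□□□□□□
□□□□□□□
□□□□□□□
□□■>□□□
□□■■□□□
□□□□□□□
□□□□□□□
gen 5: □□□□□□□
□□□□□□□
□□□^□□□
□□■□□□□
□□■■□□□
□□□□□□□
□□□□□□□
gen 6: □□□□□□□
□□□□□□□
□□□■>□□
□□■□□□□
□□■■□□□
□□□□□□□
□□□□□□□
gen 7: □□□□□□□
□□□□□□□
□□□■■□□
□□■□v□□
□□■■□□□
□□□□□□□
□□□□□□□
gen 8: □□□□□□□
□□□□□□□
□□□■■□□
□□■<■□□
□□■■□□□
□□□□□□□
□□□□□□□
gen 9: □□□□□□□
□□□□□□□
□□□^■□□
□□■■■□□
□□■■□□□
□□□□□□□
□□□□□□□
gen 10: □□□□□□□
□□□□□□□
□□<□■□□
□□■■■□□
□□■■□□□
□□□□□□□
□□□□□□□
gen 11: □□□□□□□
□□^□□□□
□□■□■□□
□□■■■□□
□□■■□□□
□□□□□□□
□□□□□□□
gen 12: □□□□□□□
□□■>□□□
□□■□■□□
□□■■■□□
□□■■□□□
□□□□□□□
□□□□□□□
gen 13: □□□□□□□
□□■■□□□
□□■v■□□
□□■■■□□
□□■■□□□
□□□□□□□
□□□□□□□
gen 14: □□□□□□□
□□■■□□□
□□<■■□□
□□■■■□□
□□■■□□□
□□□□□□□
□□□□□□□
gen 15: □□□□□□□
□□■■□□□
□□□■■□□
□□v■■□□
□□■■□□□
□□□□□□□
□□□□□□□
gen 16: □□□□□□□
□□■■□□□
□□□■■□□
□□□>■□□
□□■■□□□
□□□□□□□
□□□□□□□
gen 17: □□□□□□□
□□■■□□□
□□□^■□□
□□□□■□□
□□■■□□□
□□□□□□□
□□□□□□□
gen 18: □□□□□□□
□□■■□□□
□□<□■□□
□□□□■□□
□□■■□□□
□□□□□□□
□□□□□□□
gen 19: □□□□□□□
□□^■□□□
□□■□■□□
□□□□■□□
□□■■□□□
□□□□□□□
□□□□□□□
gen 20: □□□□□□□
□<□■□□□
□□■□■□□
□□□□■□□
□□■■□□□
□□□□□□□
□□□□□□□
gen 21: □^□□□□□
□■□■□□□
□□■□■□□
□□□□■□□
□□■■□□□
□□□□□□□
□□□□□□□
gen 22: □■>□□□□
□■□■□□□
□□■□■□□
□□□□■□□
□□■■□□□
□□□□□□□
□□□□□□□
gen 23: □■■□□□□
□■v■□□□
□□■□■□□
□□□□■□□
□□■■□□□
□□□□□□□
□□□□□□□
gen 24: □■■□□□□
□<■■□□□
□□■□■□□
□□□□■□□
□□■■□□□
□□□□□□□
□□□□□□□
gen 25: □■■□□□□
□□■■□□□
□v■□■□□
□□□□■□□
□□■■□□□
□□□□□□□
□□□□□□□
gen 26: □■■□□□□
□□■■□□□
<■■□■□□
□□□□■□□
□□■■□□□
□□□□□□□
□□□□□□□
gen 27: □■■□□□□
^□■■□□□
■■■□■□□
□□□□■□□
□□■■□□□
□□□□□□□
□□□□□□□
gen 28: □■■□□□□
■>■■□□□
■■■□■□□
□□□□■□□
□□■■□□□
□□□□□□□
□□□□□□□
gen 29: □■■□□□□
■■■■□□□
■v■□■□□
□□□□■□□
□□■■□□□
□□□□□□□
□□□□□□□
gen 30: □■■□□□□
■■■■□□□
■□>□■□□
□□□□■□□
□□■■□□□
□□□□□□□
□□□□□□□
gen 31: □■■□□□□
■■^■□□□
■□□□■□□
□□□□■□□
□□■■□□□
□□□□□□□
□□□□□□□
gen 32: □■■□□□□
■<□■□□□
■□□□■□□
□□□□■□□
□□■■□□□
□□□□□□□
□□□□□□□
gen 33: □■■□□□□
■□□■□□□
■v□□■□□
□□□□■□□
□□■■□□□
□□□□□□□
□□□□□□□
gen 34: □■■□□□□
■□□■□□□
<■□□■□□
□□□□■□□
□□■■□□□
□□□□□□□
□□□□□□□

1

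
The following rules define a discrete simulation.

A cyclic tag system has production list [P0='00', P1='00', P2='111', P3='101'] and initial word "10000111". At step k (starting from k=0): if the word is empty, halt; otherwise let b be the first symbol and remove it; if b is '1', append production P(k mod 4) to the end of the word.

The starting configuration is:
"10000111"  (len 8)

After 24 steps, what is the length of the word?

step 0: "10000111"  (len 8)
step 1: "000011100"  (len 9)
step 2: "00011100"  (len 8)
step 3: "0011100"  (len 7)
step 4: "011100"  (len 6)
step 5: "11100"  (len 5)
step 6: "110000"  (len 6)
step 7: "10000111"  (len 8)
step 8: "0000111101"  (len 10)
step 9: "000111101"  (len 9)
step 10: "00111101"  (len 8)
step 11: "0111101"  (len 7)
step 12: "111101"  (len 6)
step 13: "1110100"  (len 7)
step 14: "11010000"  (len 8)
step 15: "1010000111"  (len 10)
step 16: "010000111101"  (len 12)
step 17: "10000111101"  (len 11)
step 18: "000011110100"  (len 12)
step 19: "00011110100"  (len 11)
step 20: "0011110100"  (len 10)
step 21: "011110100"  (len 9)
step 22: "11110100"  (len 8)
step 23: "1110100111"  (len 10)
step 24: "110100111101"  (len 12)

12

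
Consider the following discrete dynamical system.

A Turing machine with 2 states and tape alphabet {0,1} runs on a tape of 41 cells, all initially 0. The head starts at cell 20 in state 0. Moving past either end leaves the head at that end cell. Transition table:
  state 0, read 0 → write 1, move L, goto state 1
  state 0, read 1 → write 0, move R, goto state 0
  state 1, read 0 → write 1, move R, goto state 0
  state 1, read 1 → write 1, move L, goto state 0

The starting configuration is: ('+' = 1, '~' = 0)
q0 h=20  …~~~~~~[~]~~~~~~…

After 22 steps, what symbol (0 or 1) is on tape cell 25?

1

0) q0 h=20  …~~~~~~[~]~~~~~~…
1) q1 h=19  …~~~~~~[~]+~~~~~…
2) q0 h=20  …~~~~~+[+]~~~~~~…
3) q0 h=21  …~~~~+~[~]~~~~~~…
4) q1 h=20  …~~~~~+[~]+~~~~~…
5) q0 h=21  …~~~~++[+]~~~~~~…
6) q0 h=22  …~~~++~[~]~~~~~~…
7) q1 h=21  …~~~~++[~]+~~~~~…
8) q0 h=22  …~~~+++[+]~~~~~~…
9) q0 h=23  …~~+++~[~]~~~~~~…
10) q1 h=22  …~~~+++[~]+~~~~~…
11) q0 h=23  …~~++++[+]~~~~~~…
12) q0 h=24  …~++++~[~]~~~~~~…
13) q1 h=23  …~~++++[~]+~~~~~…
14) q0 h=24  …~+++++[+]~~~~~~…
15) q0 h=25  …+++++~[~]~~~~~~…
16) q1 h=24  …~+++++[~]+~~~~~…
17) q0 h=25  …++++++[+]~~~~~~…
18) q0 h=26  …+++++~[~]~~~~~~…
19) q1 h=25  …++++++[~]+~~~~~…
20) q0 h=26  …++++++[+]~~~~~~…
21) q0 h=27  …+++++~[~]~~~~~~…
22) q1 h=26  …++++++[~]+~~~~~…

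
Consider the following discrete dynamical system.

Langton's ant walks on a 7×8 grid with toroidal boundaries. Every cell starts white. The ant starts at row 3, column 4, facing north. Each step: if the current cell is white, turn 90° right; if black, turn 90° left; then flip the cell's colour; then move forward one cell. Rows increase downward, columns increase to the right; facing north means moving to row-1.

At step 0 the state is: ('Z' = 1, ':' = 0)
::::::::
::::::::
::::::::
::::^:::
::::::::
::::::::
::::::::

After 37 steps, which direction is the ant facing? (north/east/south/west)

west

k=0  ::::::::
::::::::
::::::::
::::^:::
::::::::
::::::::
::::::::
k=1  ::::::::
::::::::
::::::::
::::Z>::
::::::::
::::::::
::::::::
k=2  ::::::::
::::::::
::::::::
::::ZZ::
:::::v::
::::::::
::::::::
k=3  ::::::::
::::::::
::::::::
::::ZZ::
::::<Z::
::::::::
::::::::
k=4  ::::::::
::::::::
::::::::
::::^Z::
::::ZZ::
::::::::
::::::::
k=5  ::::::::
::::::::
::::::::
:::<:Z::
::::ZZ::
::::::::
::::::::
k=6  ::::::::
::::::::
:::^::::
:::Z:Z::
::::ZZ::
::::::::
::::::::
k=7  ::::::::
::::::::
:::Z>:::
:::Z:Z::
::::ZZ::
::::::::
::::::::
k=8  ::::::::
::::::::
:::ZZ:::
:::ZvZ::
::::ZZ::
::::::::
::::::::
k=9  ::::::::
::::::::
:::ZZ:::
:::<ZZ::
::::ZZ::
::::::::
::::::::
k=10  ::::::::
::::::::
:::ZZ:::
::::ZZ::
:::vZZ::
::::::::
::::::::
k=11  ::::::::
::::::::
:::ZZ:::
::::ZZ::
::<ZZZ::
::::::::
::::::::
k=12  ::::::::
::::::::
:::ZZ:::
::^:ZZ::
::ZZZZ::
::::::::
::::::::
k=13  ::::::::
::::::::
:::ZZ:::
::Z>ZZ::
::ZZZZ::
::::::::
::::::::
k=14  ::::::::
::::::::
:::ZZ:::
::ZZZZ::
::ZvZZ::
::::::::
::::::::
k=15  ::::::::
::::::::
:::ZZ:::
::ZZZZ::
::Z:>Z::
::::::::
::::::::
k=16  ::::::::
::::::::
:::ZZ:::
::ZZ^Z::
::Z::Z::
::::::::
::::::::
k=17  ::::::::
::::::::
:::ZZ:::
::Z<:Z::
::Z::Z::
::::::::
::::::::
k=18  ::::::::
::::::::
:::ZZ:::
::Z::Z::
::Zv:Z::
::::::::
::::::::
k=19  ::::::::
::::::::
:::ZZ:::
::Z::Z::
::<Z:Z::
::::::::
::::::::
k=20  ::::::::
::::::::
:::ZZ:::
::Z::Z::
:::Z:Z::
::v:::::
::::::::
k=21  ::::::::
::::::::
:::ZZ:::
::Z::Z::
:::Z:Z::
:<Z:::::
::::::::
k=22  ::::::::
::::::::
:::ZZ:::
::Z::Z::
:^:Z:Z::
:ZZ:::::
::::::::
k=23  ::::::::
::::::::
:::ZZ:::
::Z::Z::
:Z>Z:Z::
:ZZ:::::
::::::::
k=24  ::::::::
::::::::
:::ZZ:::
::Z::Z::
:ZZZ:Z::
:Zv:::::
::::::::
k=25  ::::::::
::::::::
:::ZZ:::
::Z::Z::
:ZZZ:Z::
:Z:>::::
::::::::
k=26  ::::::::
::::::::
:::ZZ:::
::Z::Z::
:ZZZ:Z::
:Z:Z::::
:::v::::
k=27  ::::::::
::::::::
:::ZZ:::
::Z::Z::
:ZZZ:Z::
:Z:Z::::
::<Z::::
k=28  ::::::::
::::::::
:::ZZ:::
::Z::Z::
:ZZZ:Z::
:Z^Z::::
::ZZ::::
k=29  ::::::::
::::::::
:::ZZ:::
::Z::Z::
:ZZZ:Z::
:ZZ>::::
::ZZ::::
k=30  ::::::::
::::::::
:::ZZ:::
::Z::Z::
:ZZ^:Z::
:ZZ:::::
::ZZ::::
k=31  ::::::::
::::::::
:::ZZ:::
::Z::Z::
:Z<::Z::
:ZZ:::::
::ZZ::::
k=32  ::::::::
::::::::
:::ZZ:::
::Z::Z::
:Z:::Z::
:Zv:::::
::ZZ::::
k=33  ::::::::
::::::::
:::ZZ:::
::Z::Z::
:Z:::Z::
:Z:>::::
::ZZ::::
k=34  ::::::::
::::::::
:::ZZ:::
::Z::Z::
:Z:::Z::
:Z:Z::::
::Zv::::
k=35  ::::::::
::::::::
:::ZZ:::
::Z::Z::
:Z:::Z::
:Z:Z::::
::Z:>:::
k=36  ::::v:::
::::::::
:::ZZ:::
::Z::Z::
:Z:::Z::
:Z:Z::::
::Z:Z:::
k=37  :::<Z:::
::::::::
:::ZZ:::
::Z::Z::
:Z:::Z::
:Z:Z::::
::Z:Z:::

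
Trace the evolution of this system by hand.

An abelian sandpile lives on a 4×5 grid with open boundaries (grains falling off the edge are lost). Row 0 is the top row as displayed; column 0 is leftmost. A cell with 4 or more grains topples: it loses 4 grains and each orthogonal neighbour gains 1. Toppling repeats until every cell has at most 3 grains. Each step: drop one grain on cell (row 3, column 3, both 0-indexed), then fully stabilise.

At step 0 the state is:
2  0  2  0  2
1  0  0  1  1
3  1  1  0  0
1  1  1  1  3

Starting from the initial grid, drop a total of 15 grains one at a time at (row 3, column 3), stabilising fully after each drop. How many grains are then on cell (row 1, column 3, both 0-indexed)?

2

step 0: 2  0  2  0  2
1  0  0  1  1
3  1  1  0  0
1  1  1  1  3
step 1: 2  0  2  0  2
1  0  0  1  1
3  1  1  0  0
1  1  1  2  3
step 2: 2  0  2  0  2
1  0  0  1  1
3  1  1  0  0
1  1  1  3  3
step 3: 2  0  2  0  2
1  0  0  1  1
3  1  1  1  1
1  1  2  1  0
step 4: 2  0  2  0  2
1  0  0  1  1
3  1  1  1  1
1  1  2  2  0
step 5: 2  0  2  0  2
1  0  0  1  1
3  1  1  1  1
1  1  2  3  0
step 6: 2  0  2  0  2
1  0  0  1  1
3  1  1  2  1
1  1  3  0  1
step 7: 2  0  2  0  2
1  0  0  1  1
3  1  1  2  1
1  1  3  1  1
step 8: 2  0  2  0  2
1  0  0  1  1
3  1  1  2  1
1  1  3  2  1
step 9: 2  0  2  0  2
1  0  0  1  1
3  1  1  2  1
1  1  3  3  1
step 10: 2  0  2  0  2
1  0  0  1  1
3  1  2  3  1
1  2  0  1  2
step 11: 2  0  2  0  2
1  0  0  1  1
3  1  2  3  1
1  2  0  2  2
step 12: 2  0  2  0  2
1  0  0  1  1
3  1  2  3  1
1  2  0  3  2
step 13: 2  0  2  0  2
1  0  0  2  1
3  1  3  0  2
1  2  1  1  3
step 14: 2  0  2  0  2
1  0  0  2  1
3  1  3  0  2
1  2  1  2  3
step 15: 2  0  2  0  2
1  0  0  2  1
3  1  3  0  2
1  2  1  3  3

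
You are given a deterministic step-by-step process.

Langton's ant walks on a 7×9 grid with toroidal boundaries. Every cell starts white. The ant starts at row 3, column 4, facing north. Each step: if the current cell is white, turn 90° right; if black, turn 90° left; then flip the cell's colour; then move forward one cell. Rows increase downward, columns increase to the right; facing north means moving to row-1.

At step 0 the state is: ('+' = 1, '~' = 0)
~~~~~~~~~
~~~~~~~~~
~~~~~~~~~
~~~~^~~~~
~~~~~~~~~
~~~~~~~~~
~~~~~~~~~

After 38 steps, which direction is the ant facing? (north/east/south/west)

step 0: ~~~~~~~~~
~~~~~~~~~
~~~~~~~~~
~~~~^~~~~
~~~~~~~~~
~~~~~~~~~
~~~~~~~~~
step 1: ~~~~~~~~~
~~~~~~~~~
~~~~~~~~~
~~~~+>~~~
~~~~~~~~~
~~~~~~~~~
~~~~~~~~~
step 2: ~~~~~~~~~
~~~~~~~~~
~~~~~~~~~
~~~~++~~~
~~~~~v~~~
~~~~~~~~~
~~~~~~~~~
step 3: ~~~~~~~~~
~~~~~~~~~
~~~~~~~~~
~~~~++~~~
~~~~<+~~~
~~~~~~~~~
~~~~~~~~~
step 4: ~~~~~~~~~
~~~~~~~~~
~~~~~~~~~
~~~~^+~~~
~~~~++~~~
~~~~~~~~~
~~~~~~~~~
step 5: ~~~~~~~~~
~~~~~~~~~
~~~~~~~~~
~~~<~+~~~
~~~~++~~~
~~~~~~~~~
~~~~~~~~~
step 6: ~~~~~~~~~
~~~~~~~~~
~~~^~~~~~
~~~+~+~~~
~~~~++~~~
~~~~~~~~~
~~~~~~~~~
step 7: ~~~~~~~~~
~~~~~~~~~
~~~+>~~~~
~~~+~+~~~
~~~~++~~~
~~~~~~~~~
~~~~~~~~~
step 8: ~~~~~~~~~
~~~~~~~~~
~~~++~~~~
~~~+v+~~~
~~~~++~~~
~~~~~~~~~
~~~~~~~~~
step 9: ~~~~~~~~~
~~~~~~~~~
~~~++~~~~
~~~<++~~~
~~~~++~~~
~~~~~~~~~
~~~~~~~~~
step 10: ~~~~~~~~~
~~~~~~~~~
~~~++~~~~
~~~~++~~~
~~~v++~~~
~~~~~~~~~
~~~~~~~~~
step 11: ~~~~~~~~~
~~~~~~~~~
~~~++~~~~
~~~~++~~~
~~<+++~~~
~~~~~~~~~
~~~~~~~~~
step 12: ~~~~~~~~~
~~~~~~~~~
~~~++~~~~
~~^~++~~~
~~++++~~~
~~~~~~~~~
~~~~~~~~~
step 13: ~~~~~~~~~
~~~~~~~~~
~~~++~~~~
~~+>++~~~
~~++++~~~
~~~~~~~~~
~~~~~~~~~
step 14: ~~~~~~~~~
~~~~~~~~~
~~~++~~~~
~~++++~~~
~~+v++~~~
~~~~~~~~~
~~~~~~~~~
step 15: ~~~~~~~~~
~~~~~~~~~
~~~++~~~~
~~++++~~~
~~+~>+~~~
~~~~~~~~~
~~~~~~~~~
step 16: ~~~~~~~~~
~~~~~~~~~
~~~++~~~~
~~++^+~~~
~~+~~+~~~
~~~~~~~~~
~~~~~~~~~
step 17: ~~~~~~~~~
~~~~~~~~~
~~~++~~~~
~~+<~+~~~
~~+~~+~~~
~~~~~~~~~
~~~~~~~~~
step 18: ~~~~~~~~~
~~~~~~~~~
~~~++~~~~
~~+~~+~~~
~~+v~+~~~
~~~~~~~~~
~~~~~~~~~
step 19: ~~~~~~~~~
~~~~~~~~~
~~~++~~~~
~~+~~+~~~
~~<+~+~~~
~~~~~~~~~
~~~~~~~~~
step 20: ~~~~~~~~~
~~~~~~~~~
~~~++~~~~
~~+~~+~~~
~~~+~+~~~
~~v~~~~~~
~~~~~~~~~
step 21: ~~~~~~~~~
~~~~~~~~~
~~~++~~~~
~~+~~+~~~
~~~+~+~~~
~<+~~~~~~
~~~~~~~~~
step 22: ~~~~~~~~~
~~~~~~~~~
~~~++~~~~
~~+~~+~~~
~^~+~+~~~
~++~~~~~~
~~~~~~~~~
step 23: ~~~~~~~~~
~~~~~~~~~
~~~++~~~~
~~+~~+~~~
~+>+~+~~~
~++~~~~~~
~~~~~~~~~
step 24: ~~~~~~~~~
~~~~~~~~~
~~~++~~~~
~~+~~+~~~
~+++~+~~~
~+v~~~~~~
~~~~~~~~~
step 25: ~~~~~~~~~
~~~~~~~~~
~~~++~~~~
~~+~~+~~~
~+++~+~~~
~+~>~~~~~
~~~~~~~~~
step 26: ~~~~~~~~~
~~~~~~~~~
~~~++~~~~
~~+~~+~~~
~+++~+~~~
~+~+~~~~~
~~~v~~~~~
step 27: ~~~~~~~~~
~~~~~~~~~
~~~++~~~~
~~+~~+~~~
~+++~+~~~
~+~+~~~~~
~~<+~~~~~
step 28: ~~~~~~~~~
~~~~~~~~~
~~~++~~~~
~~+~~+~~~
~+++~+~~~
~+^+~~~~~
~~++~~~~~
step 29: ~~~~~~~~~
~~~~~~~~~
~~~++~~~~
~~+~~+~~~
~+++~+~~~
~++>~~~~~
~~++~~~~~
step 30: ~~~~~~~~~
~~~~~~~~~
~~~++~~~~
~~+~~+~~~
~++^~+~~~
~++~~~~~~
~~++~~~~~
step 31: ~~~~~~~~~
~~~~~~~~~
~~~++~~~~
~~+~~+~~~
~+<~~+~~~
~++~~~~~~
~~++~~~~~
step 32: ~~~~~~~~~
~~~~~~~~~
~~~++~~~~
~~+~~+~~~
~+~~~+~~~
~+v~~~~~~
~~++~~~~~
step 33: ~~~~~~~~~
~~~~~~~~~
~~~++~~~~
~~+~~+~~~
~+~~~+~~~
~+~>~~~~~
~~++~~~~~
step 34: ~~~~~~~~~
~~~~~~~~~
~~~++~~~~
~~+~~+~~~
~+~~~+~~~
~+~+~~~~~
~~+v~~~~~
step 35: ~~~~~~~~~
~~~~~~~~~
~~~++~~~~
~~+~~+~~~
~+~~~+~~~
~+~+~~~~~
~~+~>~~~~
step 36: ~~~~v~~~~
~~~~~~~~~
~~~++~~~~
~~+~~+~~~
~+~~~+~~~
~+~+~~~~~
~~+~+~~~~
step 37: ~~~<+~~~~
~~~~~~~~~
~~~++~~~~
~~+~~+~~~
~+~~~+~~~
~+~+~~~~~
~~+~+~~~~
step 38: ~~~++~~~~
~~~~~~~~~
~~~++~~~~
~~+~~+~~~
~+~~~+~~~
~+~+~~~~~
~~+^+~~~~

north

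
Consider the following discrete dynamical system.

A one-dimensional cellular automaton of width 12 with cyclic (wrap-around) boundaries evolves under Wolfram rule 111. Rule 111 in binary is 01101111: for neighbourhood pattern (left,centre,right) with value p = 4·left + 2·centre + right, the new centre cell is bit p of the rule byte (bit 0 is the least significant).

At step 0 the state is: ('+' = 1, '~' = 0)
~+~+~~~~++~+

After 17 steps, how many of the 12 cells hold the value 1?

0) ~+~+~~~~++~+
1) ++++~+++++++
2) ~~~+++~~~~~~
3) ++++~+~+++++
4) ~~~+++++~~~~
5) ++++~~~+~+++
6) ~~~+~+++++~~
7) ++++++~~~+~+
8) ~~~~~+~+++++
9) ~+++++++~~~+
10) ++~~~~~+~+++
11) ~+~+++++++~~
12) ++++~~~~~+~+
13) ~~~+~+++++++
14) ~+++++~~~~~+
15) ++~~~+~+++++
16) ~+~+++++~~~~
17) ++++~~~+~+++

8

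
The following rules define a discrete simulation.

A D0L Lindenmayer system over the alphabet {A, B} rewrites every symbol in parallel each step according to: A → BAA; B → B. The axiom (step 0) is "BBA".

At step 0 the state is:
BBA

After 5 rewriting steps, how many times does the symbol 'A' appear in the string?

[0] BBA
[1] BBBAA
[2] BBBBAABAA
[3] BBBBBAABAABBAABAA
[4] BBBBBBAABAABBAABAABBBAABAABBAABAA
[5] BBBBBBBAABAABBAABAABBBAABAABBAABAABBBBAABAABBAABAABBBAABAABBAABAA

32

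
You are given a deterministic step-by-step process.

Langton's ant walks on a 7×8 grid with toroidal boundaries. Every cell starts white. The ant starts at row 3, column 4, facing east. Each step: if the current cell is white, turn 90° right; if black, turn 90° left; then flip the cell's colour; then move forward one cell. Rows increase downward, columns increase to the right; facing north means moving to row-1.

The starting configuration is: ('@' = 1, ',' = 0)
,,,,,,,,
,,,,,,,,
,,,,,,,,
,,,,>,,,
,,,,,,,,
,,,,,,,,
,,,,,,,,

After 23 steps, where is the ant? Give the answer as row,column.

1,3

0) ,,,,,,,,
,,,,,,,,
,,,,,,,,
,,,,>,,,
,,,,,,,,
,,,,,,,,
,,,,,,,,
1) ,,,,,,,,
,,,,,,,,
,,,,,,,,
,,,,@,,,
,,,,v,,,
,,,,,,,,
,,,,,,,,
2) ,,,,,,,,
,,,,,,,,
,,,,,,,,
,,,,@,,,
,,,<@,,,
,,,,,,,,
,,,,,,,,
3) ,,,,,,,,
,,,,,,,,
,,,,,,,,
,,,^@,,,
,,,@@,,,
,,,,,,,,
,,,,,,,,
4) ,,,,,,,,
,,,,,,,,
,,,,,,,,
,,,@>,,,
,,,@@,,,
,,,,,,,,
,,,,,,,,
5) ,,,,,,,,
,,,,,,,,
,,,,^,,,
,,,@,,,,
,,,@@,,,
,,,,,,,,
,,,,,,,,
6) ,,,,,,,,
,,,,,,,,
,,,,@>,,
,,,@,,,,
,,,@@,,,
,,,,,,,,
,,,,,,,,
7) ,,,,,,,,
,,,,,,,,
,,,,@@,,
,,,@,v,,
,,,@@,,,
,,,,,,,,
,,,,,,,,
8) ,,,,,,,,
,,,,,,,,
,,,,@@,,
,,,@<@,,
,,,@@,,,
,,,,,,,,
,,,,,,,,
9) ,,,,,,,,
,,,,,,,,
,,,,^@,,
,,,@@@,,
,,,@@,,,
,,,,,,,,
,,,,,,,,
10) ,,,,,,,,
,,,,,,,,
,,,<,@,,
,,,@@@,,
,,,@@,,,
,,,,,,,,
,,,,,,,,
11) ,,,,,,,,
,,,^,,,,
,,,@,@,,
,,,@@@,,
,,,@@,,,
,,,,,,,,
,,,,,,,,
12) ,,,,,,,,
,,,@>,,,
,,,@,@,,
,,,@@@,,
,,,@@,,,
,,,,,,,,
,,,,,,,,
13) ,,,,,,,,
,,,@@,,,
,,,@v@,,
,,,@@@,,
,,,@@,,,
,,,,,,,,
,,,,,,,,
14) ,,,,,,,,
,,,@@,,,
,,,<@@,,
,,,@@@,,
,,,@@,,,
,,,,,,,,
,,,,,,,,
15) ,,,,,,,,
,,,@@,,,
,,,,@@,,
,,,v@@,,
,,,@@,,,
,,,,,,,,
,,,,,,,,
16) ,,,,,,,,
,,,@@,,,
,,,,@@,,
,,,,>@,,
,,,@@,,,
,,,,,,,,
,,,,,,,,
17) ,,,,,,,,
,,,@@,,,
,,,,^@,,
,,,,,@,,
,,,@@,,,
,,,,,,,,
,,,,,,,,
18) ,,,,,,,,
,,,@@,,,
,,,<,@,,
,,,,,@,,
,,,@@,,,
,,,,,,,,
,,,,,,,,
19) ,,,,,,,,
,,,^@,,,
,,,@,@,,
,,,,,@,,
,,,@@,,,
,,,,,,,,
,,,,,,,,
20) ,,,,,,,,
,,<,@,,,
,,,@,@,,
,,,,,@,,
,,,@@,,,
,,,,,,,,
,,,,,,,,
21) ,,^,,,,,
,,@,@,,,
,,,@,@,,
,,,,,@,,
,,,@@,,,
,,,,,,,,
,,,,,,,,
22) ,,@>,,,,
,,@,@,,,
,,,@,@,,
,,,,,@,,
,,,@@,,,
,,,,,,,,
,,,,,,,,
23) ,,@@,,,,
,,@v@,,,
,,,@,@,,
,,,,,@,,
,,,@@,,,
,,,,,,,,
,,,,,,,,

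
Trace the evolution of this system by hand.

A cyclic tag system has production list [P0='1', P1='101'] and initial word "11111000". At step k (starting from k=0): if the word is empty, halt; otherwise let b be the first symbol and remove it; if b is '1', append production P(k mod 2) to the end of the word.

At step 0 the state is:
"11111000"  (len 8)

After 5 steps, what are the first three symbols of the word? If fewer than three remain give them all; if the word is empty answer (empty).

000

[0] "11111000"  (len 8)
[1] "11110001"  (len 8)
[2] "1110001101"  (len 10)
[3] "1100011011"  (len 10)
[4] "100011011101"  (len 12)
[5] "000110111011"  (len 12)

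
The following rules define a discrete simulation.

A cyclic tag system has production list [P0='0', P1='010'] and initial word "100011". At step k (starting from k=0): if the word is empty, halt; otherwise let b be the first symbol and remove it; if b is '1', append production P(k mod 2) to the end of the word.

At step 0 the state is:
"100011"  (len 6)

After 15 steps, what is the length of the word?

0

0) "100011"  (len 6)
1) "000110"  (len 6)
2) "00110"  (len 5)
3) "0110"  (len 4)
4) "110"  (len 3)
5) "100"  (len 3)
6) "00010"  (len 5)
7) "0010"  (len 4)
8) "010"  (len 3)
9) "10"  (len 2)
10) "0010"  (len 4)
11) "010"  (len 3)
12) "10"  (len 2)
13) "00"  (len 2)
14) "0"  (len 1)
15) (halted — word empty)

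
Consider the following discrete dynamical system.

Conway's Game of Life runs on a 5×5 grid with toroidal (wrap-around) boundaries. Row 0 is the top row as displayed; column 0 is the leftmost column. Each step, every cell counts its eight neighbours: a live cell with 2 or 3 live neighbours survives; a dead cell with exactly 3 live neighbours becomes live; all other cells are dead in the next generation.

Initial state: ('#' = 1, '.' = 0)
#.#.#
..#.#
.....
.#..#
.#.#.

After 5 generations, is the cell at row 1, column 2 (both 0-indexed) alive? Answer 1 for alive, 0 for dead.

k=0  #.#.#
..#.#
.....
.#..#
.#.#.
k=1  #.#.#
##..#
#..#.
#.#..
.#.#.
k=2  ..#..
..#..
..##.
#.##.
...#.
k=3  ..##.
.##..
....#
.#...
.#.##
k=4  #...#
.##..
###..
..###
##.##
k=5  .....
..###
#...#
.....
.#...

1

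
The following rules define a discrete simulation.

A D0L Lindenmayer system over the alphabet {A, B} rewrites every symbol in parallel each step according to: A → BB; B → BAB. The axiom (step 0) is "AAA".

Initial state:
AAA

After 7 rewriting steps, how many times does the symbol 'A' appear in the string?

k=0  AAA
k=1  BBBBBB
k=2  BABBABBABBABBABBAB
k=3  BABBBBABBABBBBABBABBBBABBABBBBABBABBBBABBABBBBAB
k=4  BABBBBABBABBABBABBBBABBABBBBABBABBABBABBBBABBABBBBABBABBAB…BABBABBABBBBABBABBBBABBABBABBABBBBABBABBBBABBABBABBABBBBAB  (len 132)
k=5  BABBBBABBABBABBABBBBABBABBBBABBABBBBABBABBBBABBABBABBABBBB…BBBBABBABBABBABBBBABBABBBBABBABBBBABBABBBBABBABBABBABBBBAB  (len 360)
k=6  BABBBBABBABBABBABBBBABBABBBBABBABBBBABBABBBBABBABBABBABBBB…BBBBABBABBABBABBBBABBABBBBABBABBBBABBABBBBABBABBABBABBBBAB  (len 984)
k=7  BABBBBABBABBABBABBBBABBABBBBABBABBBBABBABBBBABBABBABBABBBB…BBBBABBABBABBABBBBABBABBBBABBABBBBABBABBBBABBABBABBABBBBAB  (len 2688)

720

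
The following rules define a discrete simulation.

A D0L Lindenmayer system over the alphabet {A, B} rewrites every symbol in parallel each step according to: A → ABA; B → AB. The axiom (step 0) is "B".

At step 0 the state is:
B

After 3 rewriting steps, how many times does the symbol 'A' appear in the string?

0) B
1) AB
2) ABAAB
3) ABAABABAABAAB

8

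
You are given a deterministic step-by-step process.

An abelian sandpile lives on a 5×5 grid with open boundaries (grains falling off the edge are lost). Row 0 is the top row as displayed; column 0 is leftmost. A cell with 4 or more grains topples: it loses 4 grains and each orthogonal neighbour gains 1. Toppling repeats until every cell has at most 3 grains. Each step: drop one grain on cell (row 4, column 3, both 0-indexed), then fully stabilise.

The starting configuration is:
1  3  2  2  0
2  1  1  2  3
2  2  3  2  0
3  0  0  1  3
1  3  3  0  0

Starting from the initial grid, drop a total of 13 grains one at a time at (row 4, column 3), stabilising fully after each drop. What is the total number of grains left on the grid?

43

step 0: 1  3  2  2  0
2  1  1  2  3
2  2  3  2  0
3  0  0  1  3
1  3  3  0  0
step 1: 1  3  2  2  0
2  1  1  2  3
2  2  3  2  0
3  0  0  1  3
1  3  3  1  0
step 2: 1  3  2  2  0
2  1  1  2  3
2  2  3  2  0
3  0  0  1  3
1  3  3  2  0
step 3: 1  3  2  2  0
2  1  1  2  3
2  2  3  2  0
3  0  0  1  3
1  3  3  3  0
step 4: 1  3  2  2  0
2  1  1  2  3
2  2  3  2  0
3  1  1  2  3
2  0  1  1  1
step 5: 1  3  2  2  0
2  1  1  2  3
2  2  3  2  0
3  1  1  2  3
2  0  1  2  1
step 6: 1  3  2  2  0
2  1  1  2  3
2  2  3  2  0
3  1  1  2  3
2  0  1  3  1
step 7: 1  3  2  2  0
2  1  1  2  3
2  2  3  2  0
3  1  1  3  3
2  0  2  0  2
step 8: 1  3  2  2  0
2  1  1  2  3
2  2  3  2  0
3  1  1  3  3
2  0  2  1  2
step 9: 1  3  2  2  0
2  1  1  2  3
2  2  3  2  0
3  1  1  3  3
2  0  2  2  2
step 10: 1  3  2  2  0
2  1  1  2  3
2  2  3  2  0
3  1  1  3  3
2  0  2  3  2
step 11: 1  3  2  2  0
2  1  1  2  3
2  2  3  3  1
3  1  2  1  1
2  0  3  2  0
step 12: 1  3  2  2  0
2  1  1  2  3
2  2  3  3  1
3  1  2  1  1
2  0  3  3  0
step 13: 1  3  2  2  0
2  1  1  2  3
2  2  3  3  1
3  1  3  2  1
2  1  0  1  1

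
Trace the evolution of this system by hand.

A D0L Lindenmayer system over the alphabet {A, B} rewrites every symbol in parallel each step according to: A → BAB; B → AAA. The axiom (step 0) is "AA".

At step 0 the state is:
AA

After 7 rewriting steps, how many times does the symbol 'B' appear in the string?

0) AA
1) BABBAB
2) AAABABAAAAAABABAAA
3) BABBABBABAAABABAAABABBABBABBABBABBABAAABABAAABABBABBAB
4) AAABABAAAAAABABAAAAAABABAAABABBABBABAAABABAAABABBABBABAAAB…BAAABABBABBABAAABABAAABABBABBABAAABABAAAAAABABAAAAAABABAAA  (len 162)
5) BABBABBABAAABABAAABABBABBABBABBABBABAAABABAAABABBABBABBABB…BBABBABBABBABAAABABAAABABBABBABBABBABBABAAABABAAABABBABBAB  (len 486)
6) AAABABAAAAAABABAAAAAABABAAABABBABBABAAABABAAABABBABBABAAAB…BAAABABBABBABAAABABAAABABBABBABAAABABAAAAAABABAAAAAABABAAA  (len 1458)
7) BABBABBABAAABABAAABABBABBABBABBABBABAAABABAAABABBABBABBABB…BBABBABBABBABAAABABAAABABBABBABBABBABBABAAABABAAABABBABBAB  (len 4374)

1852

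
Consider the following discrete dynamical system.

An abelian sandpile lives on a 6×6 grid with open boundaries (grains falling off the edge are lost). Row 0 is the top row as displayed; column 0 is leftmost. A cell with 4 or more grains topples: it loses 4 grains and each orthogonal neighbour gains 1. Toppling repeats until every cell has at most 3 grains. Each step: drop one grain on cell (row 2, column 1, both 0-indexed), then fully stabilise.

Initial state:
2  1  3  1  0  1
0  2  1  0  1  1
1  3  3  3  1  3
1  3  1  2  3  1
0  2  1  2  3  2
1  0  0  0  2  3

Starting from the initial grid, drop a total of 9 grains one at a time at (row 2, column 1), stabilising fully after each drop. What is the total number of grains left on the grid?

60

k=0  2  1  3  1  0  1
0  2  1  0  1  1
1  3  3  3  1  3
1  3  1  2  3  1
0  2  1  2  3  2
1  0  0  0  2  3
k=1  2  1  3  1  0  1
0  3  2  1  1  1
2  2  1  0  2  3
2  0  3  3  3  1
0  3  1  2  3  2
1  0  0  0  2  3
k=2  2  1  3  1  0  1
0  3  2  1  1  1
2  3  1  0  2  3
2  0  3  3  3  1
0  3  1  2  3  2
1  0  0  0  2  3
k=3  2  2  3  1  0  1
1  0  3  1  1  1
3  1  2  0  2  3
2  1  3  3  3  1
0  3  1  2  3  2
1  0  0  0  2  3
k=4  2  2  3  1  0  1
1  0  3  1  1  1
3  2  2  0  2  3
2  1  3  3  3  1
0  3  1  2  3  2
1  0  0  0  2  3
k=5  2  2  3  1  0  1
1  0  3  1  1  1
3  3  2  0  2  3
2  1  3  3  3  1
0  3  1  2  3  2
1  0  0  0  2  3
k=6  2  2  3  1  0  1
2  1  3  1  1  1
0  1  3  0  2  3
3  2  3  3  3  1
0  3  1  2  3  2
1  0  0  0  2  3
k=7  2  2  3  1  0  1
2  1  3  1  1  1
0  2  3  0  2  3
3  2  3  3  3  1
0  3  1  2  3  2
1  0  0  0  2  3
k=8  2  2  3  1  0  1
2  1  3  1  1  1
0  3  3  0  2  3
3  2  3  3  3  1
0  3  1  2  3  2
1  0  0  0  2  3
k=9  2  3  0  2  0  1
2  3  1  2  1  1
2  2  2  2  3  3
0  2  3  2  1  2
2  1  0  1  1  3
1  1  1  1  3  3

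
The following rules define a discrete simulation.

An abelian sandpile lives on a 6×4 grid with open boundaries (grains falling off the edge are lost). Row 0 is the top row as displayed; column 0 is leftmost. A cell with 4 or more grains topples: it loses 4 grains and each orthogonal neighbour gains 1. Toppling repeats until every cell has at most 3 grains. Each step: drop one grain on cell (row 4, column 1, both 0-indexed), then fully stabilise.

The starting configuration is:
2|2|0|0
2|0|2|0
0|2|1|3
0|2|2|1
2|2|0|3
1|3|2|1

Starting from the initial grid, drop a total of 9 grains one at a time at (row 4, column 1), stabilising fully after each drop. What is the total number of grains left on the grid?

40

k=0  2|2|0|0
2|0|2|0
0|2|1|3
0|2|2|1
2|2|0|3
1|3|2|1
k=1  2|2|0|0
2|0|2|0
0|2|1|3
0|2|2|1
2|3|0|3
1|3|2|1
k=2  2|2|0|0
2|0|2|0
0|2|1|3
0|3|2|1
3|1|1|3
2|0|3|1
k=3  2|2|0|0
2|0|2|0
0|2|1|3
0|3|2|1
3|2|1|3
2|0|3|1
k=4  2|2|0|0
2|0|2|0
0|2|1|3
0|3|2|1
3|3|1|3
2|0|3|1
k=5  2|2|0|0
2|0|2|0
0|3|1|3
2|0|3|1
0|2|2|3
3|1|3|1
k=6  2|2|0|0
2|0|2|0
0|3|1|3
2|0|3|1
0|3|2|3
3|1|3|1
k=7  2|2|0|0
2|0|2|0
0|3|1|3
2|1|3|1
1|0|3|3
3|2|3|1
k=8  2|2|0|0
2|0|2|0
0|3|1|3
2|1|3|1
1|1|3|3
3|2|3|1
k=9  2|2|0|0
2|0|2|0
0|3|1|3
2|1|3|1
1|2|3|3
3|2|3|1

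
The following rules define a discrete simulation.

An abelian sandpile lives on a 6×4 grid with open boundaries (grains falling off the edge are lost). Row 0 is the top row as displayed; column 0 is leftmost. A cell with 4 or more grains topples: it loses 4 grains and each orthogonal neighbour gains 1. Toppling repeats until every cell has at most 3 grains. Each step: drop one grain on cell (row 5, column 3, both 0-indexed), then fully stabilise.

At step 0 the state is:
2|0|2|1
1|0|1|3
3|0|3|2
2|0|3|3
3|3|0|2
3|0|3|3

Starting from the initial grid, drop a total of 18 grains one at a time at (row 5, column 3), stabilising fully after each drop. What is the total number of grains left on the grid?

38

[0] 2|0|2|1
1|0|1|3
3|0|3|2
2|0|3|3
3|3|0|2
3|0|3|3
[1] 2|0|2|1
1|0|1|3
3|0|3|2
2|0|3|3
3|3|1|3
3|1|0|1
[2] 2|0|2|1
1|0|1|3
3|0|3|2
2|0|3|3
3|3|1|3
3|1|0|2
[3] 2|0|2|1
1|0|1|3
3|0|3|2
2|0|3|3
3|3|1|3
3|1|0|3
[4] 2|0|2|2
1|0|3|0
3|1|1|1
2|1|1|2
3|3|3|1
3|1|1|1
[5] 2|0|2|2
1|0|3|0
3|1|1|1
2|1|1|2
3|3|3|1
3|1|1|2
[6] 2|0|2|2
1|0|3|0
3|1|1|1
2|1|1|2
3|3|3|1
3|1|1|3
[7] 2|0|2|2
1|0|3|0
3|1|1|1
2|1|1|2
3|3|3|2
3|1|2|0
[8] 2|0|2|2
1|0|3|0
3|1|1|1
2|1|1|2
3|3|3|2
3|1|2|1
[9] 2|0|2|2
1|0|3|0
3|1|1|1
2|1|1|2
3|3|3|2
3|1|2|2
[10] 2|0|2|2
1|0|3|0
3|1|1|1
2|1|1|2
3|3|3|2
3|1|2|3
[11] 2|0|2|2
1|0|3|0
3|1|1|1
2|1|1|2
3|3|3|3
3|1|3|0
[12] 2|0|2|2
1|0|3|0
3|1|1|1
2|1|1|2
3|3|3|3
3|1|3|1
[13] 2|0|2|2
1|0|3|0
3|1|1|1
2|1|1|2
3|3|3|3
3|1|3|2
[14] 2|0|2|2
1|0|3|0
3|1|1|1
2|1|1|2
3|3|3|3
3|1|3|3
[15] 2|0|2|2
1|0|3|0
3|1|1|1
3|2|2|3
1|2|2|1
1|0|2|2
[16] 2|0|2|2
1|0|3|0
3|1|1|1
3|2|2|3
1|2|2|1
1|0|2|3
[17] 2|0|2|2
1|0|3|0
3|1|1|1
3|2|2|3
1|2|2|2
1|0|3|0
[18] 2|0|2|2
1|0|3|0
3|1|1|1
3|2|2|3
1|2|2|2
1|0|3|1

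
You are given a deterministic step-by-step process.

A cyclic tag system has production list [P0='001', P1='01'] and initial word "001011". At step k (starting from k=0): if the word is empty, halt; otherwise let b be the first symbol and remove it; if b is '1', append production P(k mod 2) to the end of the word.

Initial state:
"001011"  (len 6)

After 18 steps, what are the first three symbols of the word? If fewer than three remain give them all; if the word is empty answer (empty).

k=0  "001011"  (len 6)
k=1  "01011"  (len 5)
k=2  "1011"  (len 4)
k=3  "011001"  (len 6)
k=4  "11001"  (len 5)
k=5  "1001001"  (len 7)
k=6  "00100101"  (len 8)
k=7  "0100101"  (len 7)
k=8  "100101"  (len 6)
k=9  "00101001"  (len 8)
k=10  "0101001"  (len 7)
k=11  "101001"  (len 6)
k=12  "0100101"  (len 7)
k=13  "100101"  (len 6)
k=14  "0010101"  (len 7)
k=15  "010101"  (len 6)
k=16  "10101"  (len 5)
k=17  "0101001"  (len 7)
k=18  "101001"  (len 6)

101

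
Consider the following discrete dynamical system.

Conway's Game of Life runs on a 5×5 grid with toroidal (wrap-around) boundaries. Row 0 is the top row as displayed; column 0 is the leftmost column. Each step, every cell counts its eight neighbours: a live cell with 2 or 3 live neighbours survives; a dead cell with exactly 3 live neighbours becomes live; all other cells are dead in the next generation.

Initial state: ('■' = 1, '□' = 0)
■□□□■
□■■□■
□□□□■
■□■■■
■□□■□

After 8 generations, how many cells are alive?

k=0  ■□□□■
□■■□■
□□□□■
■□■■■
■□□■□
k=1  □□■□□
□■□□■
□□□□□
■■■□□
□□■□□
k=2  □■■■□
□□□□□
□□■□□
□■■□□
□□■■□
k=3  □■□■□
□■□■□
□■■□□
□■□□□
□□□□□
k=4  □□□□□
■■□■□
■■□□□
□■■□□
□□■□□
k=5  □■■□□
■■■□■
□□□□■
■□■□□
□■■□□
k=6  □□□□□
□□■□■
□□■□■
■□■■□
■□□■□
k=7  □□□■■
□□□□□
■□■□■
■□■□□
□■■■□
k=8  □□□■■
■□□□□
■□□■■
■□□□□
■■□□□

9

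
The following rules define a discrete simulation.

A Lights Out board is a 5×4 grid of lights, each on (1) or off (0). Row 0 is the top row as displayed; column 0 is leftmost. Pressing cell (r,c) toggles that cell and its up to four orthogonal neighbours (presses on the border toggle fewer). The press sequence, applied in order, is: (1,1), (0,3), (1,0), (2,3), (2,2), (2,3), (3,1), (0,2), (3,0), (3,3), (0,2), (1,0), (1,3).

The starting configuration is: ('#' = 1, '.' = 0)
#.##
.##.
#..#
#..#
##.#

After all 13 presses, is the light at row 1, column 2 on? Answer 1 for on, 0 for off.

[0] #.##
.##.
#..#
#..#
##.#
[1] ####
#...
##.#
#..#
##.#
[2] ##..
#..#
##.#
#..#
##.#
[3] .#..
.#.#
.#.#
#..#
##.#
[4] .#..
.#..
.##.
#...
##.#
[5] .#..
.##.
...#
#.#.
##.#
[6] .#..
.###
..#.
#.##
##.#
[7] .#..
.###
.##.
.#.#
#..#
[8] ..##
.#.#
.##.
.#.#
#..#
[9] ..##
.#.#
###.
#..#
...#
[10] ..##
.#.#
####
#.#.
....
[11] .#..
.###
####
#.#.
....
[12] ##..
#.##
.###
#.#.
....
[13] ##.#
#...
.##.
#.#.
....

0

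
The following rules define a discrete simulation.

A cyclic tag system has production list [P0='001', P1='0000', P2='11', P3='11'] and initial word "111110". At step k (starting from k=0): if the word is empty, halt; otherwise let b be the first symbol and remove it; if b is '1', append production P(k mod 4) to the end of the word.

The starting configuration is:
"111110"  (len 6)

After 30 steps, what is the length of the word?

17

k=0  "111110"  (len 6)
k=1  "11110001"  (len 8)
k=2  "11100010000"  (len 11)
k=3  "110001000011"  (len 12)
k=4  "1000100001111"  (len 13)
k=5  "000100001111001"  (len 15)
k=6  "00100001111001"  (len 14)
k=7  "0100001111001"  (len 13)
k=8  "100001111001"  (len 12)
k=9  "00001111001001"  (len 14)
k=10  "0001111001001"  (len 13)
k=11  "001111001001"  (len 12)
k=12  "01111001001"  (len 11)
k=13  "1111001001"  (len 10)
k=14  "1110010010000"  (len 13)
k=15  "11001001000011"  (len 14)
k=16  "100100100001111"  (len 15)
k=17  "00100100001111001"  (len 17)
k=18  "0100100001111001"  (len 16)
k=19  "100100001111001"  (len 15)
k=20  "0010000111100111"  (len 16)
k=21  "010000111100111"  (len 15)
k=22  "10000111100111"  (len 14)
k=23  "000011110011111"  (len 15)
k=24  "00011110011111"  (len 14)
k=25  "0011110011111"  (len 13)
k=26  "011110011111"  (len 12)
k=27  "11110011111"  (len 11)
k=28  "111001111111"  (len 12)
k=29  "11001111111001"  (len 14)
k=30  "10011111110010000"  (len 17)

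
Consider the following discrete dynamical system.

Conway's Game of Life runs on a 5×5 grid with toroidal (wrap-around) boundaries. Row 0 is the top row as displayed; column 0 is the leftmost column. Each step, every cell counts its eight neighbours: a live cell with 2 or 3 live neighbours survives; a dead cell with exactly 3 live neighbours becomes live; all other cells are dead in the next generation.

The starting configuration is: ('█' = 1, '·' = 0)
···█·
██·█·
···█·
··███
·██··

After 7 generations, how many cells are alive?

4

k=0  ···█·
██·█·
···█·
··███
·██··
k=1  █··██
···█·
██···
·█··█
·█··█
k=2  █·██·
·███·
███·█
·██·█
·██··
k=3  █···█
·····
····█
····█
····█
k=4  █···█
█···█
·····
█··██
···██
k=5  ·····
█···█
···█·
█··█·
·····
k=6  ·····
····█
█··█·
····█
·····
k=7  ·····
····█
█··█·
····█
·····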